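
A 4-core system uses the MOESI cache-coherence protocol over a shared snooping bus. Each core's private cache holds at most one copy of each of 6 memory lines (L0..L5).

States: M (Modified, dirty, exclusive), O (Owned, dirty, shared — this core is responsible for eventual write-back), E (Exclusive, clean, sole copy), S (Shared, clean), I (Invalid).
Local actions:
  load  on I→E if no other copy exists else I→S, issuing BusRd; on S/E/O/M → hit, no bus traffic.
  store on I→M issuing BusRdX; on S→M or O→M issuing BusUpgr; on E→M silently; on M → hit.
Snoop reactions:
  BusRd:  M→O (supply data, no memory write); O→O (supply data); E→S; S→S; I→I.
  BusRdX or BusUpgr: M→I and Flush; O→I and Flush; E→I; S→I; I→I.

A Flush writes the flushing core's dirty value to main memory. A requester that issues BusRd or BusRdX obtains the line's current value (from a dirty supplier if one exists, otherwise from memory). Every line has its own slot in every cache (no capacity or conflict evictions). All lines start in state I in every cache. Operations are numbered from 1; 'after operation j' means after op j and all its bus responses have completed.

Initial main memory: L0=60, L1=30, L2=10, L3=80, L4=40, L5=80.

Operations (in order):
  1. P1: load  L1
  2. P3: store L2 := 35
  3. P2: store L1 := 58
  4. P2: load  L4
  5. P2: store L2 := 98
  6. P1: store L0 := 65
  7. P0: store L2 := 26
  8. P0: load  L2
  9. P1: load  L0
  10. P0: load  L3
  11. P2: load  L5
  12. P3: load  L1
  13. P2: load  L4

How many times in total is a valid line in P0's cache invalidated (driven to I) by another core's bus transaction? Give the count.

invalidations = 0

step 1: P1: load  L1  ⟶  IEII  (L1)  txn=BusRd  M[L1]=30
step 2: P3: store L2 := 35  ⟶  IIIM  (L2)  txn=BusRdX  M[L2]=10
step 3: P2: store L1 := 58  ⟶  IIMI  (L1)  txn=BusRdX  M[L1]=30
step 4: P2: load  L4  ⟶  IIEI  (L4)  txn=BusRd  M[L4]=40
step 5: P2: store L2 := 98  ⟶  IIMI  (L2)  txn=BusRdX+Flush  M[L2]=35
step 6: P1: store L0 := 65  ⟶  IMII  (L0)  txn=BusRdX  M[L0]=60
step 7: P0: store L2 := 26  ⟶  MIII  (L2)  txn=BusRdX+Flush  M[L2]=98
step 8: P0: load  L2  ⟶  MIII  (L2)  txn=∅  M[L2]=98
step 9: P1: load  L0  ⟶  IMII  (L0)  txn=∅  M[L0]=60
step 10: P0: load  L3  ⟶  EIII  (L3)  txn=BusRd  M[L3]=80
step 11: P2: load  L5  ⟶  IIEI  (L5)  txn=BusRd  M[L5]=80
step 12: P3: load  L1  ⟶  IIOS  (L1)  txn=BusRd  M[L1]=30
step 13: P2: load  L4  ⟶  IIEI  (L4)  txn=∅  M[L4]=40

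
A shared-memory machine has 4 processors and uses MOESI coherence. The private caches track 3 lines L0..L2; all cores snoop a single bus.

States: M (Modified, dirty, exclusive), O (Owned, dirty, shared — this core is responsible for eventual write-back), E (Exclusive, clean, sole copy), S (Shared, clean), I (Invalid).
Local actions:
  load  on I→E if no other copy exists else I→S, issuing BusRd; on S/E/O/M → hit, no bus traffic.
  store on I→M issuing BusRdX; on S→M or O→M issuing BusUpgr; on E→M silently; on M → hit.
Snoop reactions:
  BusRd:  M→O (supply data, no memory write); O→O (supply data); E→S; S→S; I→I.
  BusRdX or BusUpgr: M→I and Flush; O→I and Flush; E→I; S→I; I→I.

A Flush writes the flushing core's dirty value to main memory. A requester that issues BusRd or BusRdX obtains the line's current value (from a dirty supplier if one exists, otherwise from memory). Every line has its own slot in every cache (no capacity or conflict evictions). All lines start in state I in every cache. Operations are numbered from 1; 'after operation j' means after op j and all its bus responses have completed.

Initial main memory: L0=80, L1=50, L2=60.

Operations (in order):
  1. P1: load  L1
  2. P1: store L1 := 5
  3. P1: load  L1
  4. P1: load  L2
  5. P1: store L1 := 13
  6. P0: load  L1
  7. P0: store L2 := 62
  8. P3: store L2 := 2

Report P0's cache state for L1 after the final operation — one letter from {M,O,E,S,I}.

step 1: P1: load  L1  ⟶  IEII  (L1)  txn=BusRd  M[L1]=50
step 2: P1: store L1 := 5  ⟶  IMII  (L1)  txn=∅  M[L1]=50
step 3: P1: load  L1  ⟶  IMII  (L1)  txn=∅  M[L1]=50
step 4: P1: load  L2  ⟶  IEII  (L2)  txn=BusRd  M[L2]=60
step 5: P1: store L1 := 13  ⟶  IMII  (L1)  txn=∅  M[L1]=50
step 6: P0: load  L1  ⟶  SOII  (L1)  txn=BusRd  M[L1]=50
step 7: P0: store L2 := 62  ⟶  MIII  (L2)  txn=BusRdX  M[L2]=60
step 8: P3: store L2 := 2  ⟶  IIIM  (L2)  txn=BusRdX+Flush  M[L2]=62

state = S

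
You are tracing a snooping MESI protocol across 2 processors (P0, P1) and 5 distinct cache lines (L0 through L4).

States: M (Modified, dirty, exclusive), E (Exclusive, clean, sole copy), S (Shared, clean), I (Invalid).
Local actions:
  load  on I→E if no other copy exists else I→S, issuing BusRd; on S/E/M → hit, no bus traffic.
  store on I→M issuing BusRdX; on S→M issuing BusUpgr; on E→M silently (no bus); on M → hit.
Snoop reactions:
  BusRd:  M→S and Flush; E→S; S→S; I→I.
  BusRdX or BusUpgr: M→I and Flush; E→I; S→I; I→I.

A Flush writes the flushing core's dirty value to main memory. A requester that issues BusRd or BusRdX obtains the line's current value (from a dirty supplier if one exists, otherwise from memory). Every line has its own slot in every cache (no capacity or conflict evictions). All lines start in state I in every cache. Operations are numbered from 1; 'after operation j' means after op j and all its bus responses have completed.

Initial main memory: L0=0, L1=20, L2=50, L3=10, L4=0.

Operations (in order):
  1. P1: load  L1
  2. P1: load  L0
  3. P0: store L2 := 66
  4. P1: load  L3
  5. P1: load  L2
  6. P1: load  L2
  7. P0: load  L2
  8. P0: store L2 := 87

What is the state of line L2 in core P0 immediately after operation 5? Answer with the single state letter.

state = S

[1] P1: load  L1 | P0:I, P1:E(20) | bus: BusRd
[2] P1: load  L0 | P0:I, P1:E(0) | bus: BusRd
[3] P0: store L2 := 66 | P0:M(66), P1:I | bus: BusRdX
[4] P1: load  L3 | P0:I, P1:E(10) | bus: BusRd
[5] P1: load  L2 | P0:S(66), P1:S(66) | bus: BusRd,Flush
[6] P1: load  L2 | P0:S(66), P1:S(66) | bus: none
[7] P0: load  L2 | P0:S(66), P1:S(66) | bus: none
[8] P0: store L2 := 87 | P0:M(87), P1:I | bus: BusUpgr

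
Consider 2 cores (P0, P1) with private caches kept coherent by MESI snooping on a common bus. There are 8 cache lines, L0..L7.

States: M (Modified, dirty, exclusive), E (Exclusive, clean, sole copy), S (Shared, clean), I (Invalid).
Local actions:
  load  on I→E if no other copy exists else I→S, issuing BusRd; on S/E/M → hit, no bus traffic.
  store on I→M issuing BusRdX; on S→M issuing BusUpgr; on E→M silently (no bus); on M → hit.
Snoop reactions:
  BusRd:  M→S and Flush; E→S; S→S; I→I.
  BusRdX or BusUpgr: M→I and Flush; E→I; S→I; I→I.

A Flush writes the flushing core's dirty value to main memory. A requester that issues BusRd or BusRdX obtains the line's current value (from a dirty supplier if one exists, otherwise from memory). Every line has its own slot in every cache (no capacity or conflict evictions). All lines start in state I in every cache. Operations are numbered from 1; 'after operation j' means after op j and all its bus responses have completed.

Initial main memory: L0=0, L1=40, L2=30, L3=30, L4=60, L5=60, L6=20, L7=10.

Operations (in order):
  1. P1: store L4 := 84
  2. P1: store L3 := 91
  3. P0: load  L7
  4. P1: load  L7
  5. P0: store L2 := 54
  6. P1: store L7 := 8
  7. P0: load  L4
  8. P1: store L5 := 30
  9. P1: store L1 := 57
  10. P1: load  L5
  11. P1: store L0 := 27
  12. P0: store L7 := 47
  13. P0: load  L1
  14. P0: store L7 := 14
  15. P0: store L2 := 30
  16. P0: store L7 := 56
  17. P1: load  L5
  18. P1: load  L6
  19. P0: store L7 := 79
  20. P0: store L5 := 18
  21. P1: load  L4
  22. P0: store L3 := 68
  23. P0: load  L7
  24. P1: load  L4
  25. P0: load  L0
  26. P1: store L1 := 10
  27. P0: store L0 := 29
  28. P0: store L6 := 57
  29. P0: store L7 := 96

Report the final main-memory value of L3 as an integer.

1. P1: store L4 := 84  bus=[BusRdX]  L4: P0=I P1=M  mem[L4]=60
2. P1: store L3 := 91  bus=[BusRdX]  L3: P0=I P1=M  mem[L3]=30
3. P0: load  L7  bus=[BusRd]  L7: P0=E P1=I  mem[L7]=10
4. P1: load  L7  bus=[BusRd]  L7: P0=S P1=S  mem[L7]=10
5. P0: store L2 := 54  bus=[BusRdX]  L2: P0=M P1=I  mem[L2]=30
6. P1: store L7 := 8  bus=[BusUpgr]  L7: P0=I P1=M  mem[L7]=10
7. P0: load  L4  bus=[BusRd,Flush]  L4: P0=S P1=S  mem[L4]=84
8. P1: store L5 := 30  bus=[BusRdX]  L5: P0=I P1=M  mem[L5]=60
9. P1: store L1 := 57  bus=[BusRdX]  L1: P0=I P1=M  mem[L1]=40
10. P1: load  L5  bus=[-]  L5: P0=I P1=M  mem[L5]=60
11. P1: store L0 := 27  bus=[BusRdX]  L0: P0=I P1=M  mem[L0]=0
12. P0: store L7 := 47  bus=[BusRdX,Flush]  L7: P0=M P1=I  mem[L7]=8
13. P0: load  L1  bus=[BusRd,Flush]  L1: P0=S P1=S  mem[L1]=57
14. P0: store L7 := 14  bus=[-]  L7: P0=M P1=I  mem[L7]=8
15. P0: store L2 := 30  bus=[-]  L2: P0=M P1=I  mem[L2]=30
16. P0: store L7 := 56  bus=[-]  L7: P0=M P1=I  mem[L7]=8
17. P1: load  L5  bus=[-]  L5: P0=I P1=M  mem[L5]=60
18. P1: load  L6  bus=[BusRd]  L6: P0=I P1=E  mem[L6]=20
19. P0: store L7 := 79  bus=[-]  L7: P0=M P1=I  mem[L7]=8
20. P0: store L5 := 18  bus=[BusRdX,Flush]  L5: P0=M P1=I  mem[L5]=30
21. P1: load  L4  bus=[-]  L4: P0=S P1=S  mem[L4]=84
22. P0: store L3 := 68  bus=[BusRdX,Flush]  L3: P0=M P1=I  mem[L3]=91
23. P0: load  L7  bus=[-]  L7: P0=M P1=I  mem[L7]=8
24. P1: load  L4  bus=[-]  L4: P0=S P1=S  mem[L4]=84
25. P0: load  L0  bus=[BusRd,Flush]  L0: P0=S P1=S  mem[L0]=27
26. P1: store L1 := 10  bus=[BusUpgr]  L1: P0=I P1=M  mem[L1]=57
27. P0: store L0 := 29  bus=[BusUpgr]  L0: P0=M P1=I  mem[L0]=27
28. P0: store L6 := 57  bus=[BusRdX]  L6: P0=M P1=I  mem[L6]=20
29. P0: store L7 := 96  bus=[-]  L7: P0=M P1=I  mem[L7]=8

memory[L3] = 91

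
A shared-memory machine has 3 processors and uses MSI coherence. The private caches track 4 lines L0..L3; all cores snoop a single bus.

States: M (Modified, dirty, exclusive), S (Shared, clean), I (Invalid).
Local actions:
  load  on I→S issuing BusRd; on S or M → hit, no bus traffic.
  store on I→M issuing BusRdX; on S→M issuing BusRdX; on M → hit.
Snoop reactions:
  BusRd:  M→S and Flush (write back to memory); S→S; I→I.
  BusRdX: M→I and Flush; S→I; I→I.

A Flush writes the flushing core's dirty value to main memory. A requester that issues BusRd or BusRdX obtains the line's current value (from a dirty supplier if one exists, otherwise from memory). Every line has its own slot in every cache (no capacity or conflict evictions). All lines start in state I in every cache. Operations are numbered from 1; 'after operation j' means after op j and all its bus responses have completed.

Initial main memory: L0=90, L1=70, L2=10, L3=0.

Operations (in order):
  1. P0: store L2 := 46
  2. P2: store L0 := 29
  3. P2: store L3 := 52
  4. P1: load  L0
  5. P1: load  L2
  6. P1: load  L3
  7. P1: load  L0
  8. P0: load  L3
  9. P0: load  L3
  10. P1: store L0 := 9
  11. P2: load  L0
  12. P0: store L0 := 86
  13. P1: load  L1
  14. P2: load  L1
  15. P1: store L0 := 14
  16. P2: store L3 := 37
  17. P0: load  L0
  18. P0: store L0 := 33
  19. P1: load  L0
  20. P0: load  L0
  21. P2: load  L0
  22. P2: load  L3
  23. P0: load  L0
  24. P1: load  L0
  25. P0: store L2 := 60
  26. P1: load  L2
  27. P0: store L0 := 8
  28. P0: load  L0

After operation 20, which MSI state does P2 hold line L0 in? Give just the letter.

step 1: P0: store L2 := 46  ⟶  MII  (L2)  txn=BusRdX  M[L2]=10
step 2: P2: store L0 := 29  ⟶  IIM  (L0)  txn=BusRdX  M[L0]=90
step 3: P2: store L3 := 52  ⟶  IIM  (L3)  txn=BusRdX  M[L3]=0
step 4: P1: load  L0  ⟶  ISS  (L0)  txn=BusRd+Flush  M[L0]=29
step 5: P1: load  L2  ⟶  SSI  (L2)  txn=BusRd+Flush  M[L2]=46
step 6: P1: load  L3  ⟶  ISS  (L3)  txn=BusRd+Flush  M[L3]=52
step 7: P1: load  L0  ⟶  ISS  (L0)  txn=∅  M[L0]=29
step 8: P0: load  L3  ⟶  SSS  (L3)  txn=BusRd  M[L3]=52
step 9: P0: load  L3  ⟶  SSS  (L3)  txn=∅  M[L3]=52
step 10: P1: store L0 := 9  ⟶  IMI  (L0)  txn=BusRdX  M[L0]=29
step 11: P2: load  L0  ⟶  ISS  (L0)  txn=BusRd+Flush  M[L0]=9
step 12: P0: store L0 := 86  ⟶  MII  (L0)  txn=BusRdX  M[L0]=9
step 13: P1: load  L1  ⟶  ISI  (L1)  txn=BusRd  M[L1]=70
step 14: P2: load  L1  ⟶  ISS  (L1)  txn=BusRd  M[L1]=70
step 15: P1: store L0 := 14  ⟶  IMI  (L0)  txn=BusRdX+Flush  M[L0]=86
step 16: P2: store L3 := 37  ⟶  IIM  (L3)  txn=BusRdX  M[L3]=52
step 17: P0: load  L0  ⟶  SSI  (L0)  txn=BusRd+Flush  M[L0]=14
step 18: P0: store L0 := 33  ⟶  MII  (L0)  txn=BusRdX  M[L0]=14
step 19: P1: load  L0  ⟶  SSI  (L0)  txn=BusRd+Flush  M[L0]=33
step 20: P0: load  L0  ⟶  SSI  (L0)  txn=∅  M[L0]=33
step 21: P2: load  L0  ⟶  SSS  (L0)  txn=BusRd  M[L0]=33
step 22: P2: load  L3  ⟶  IIM  (L3)  txn=∅  M[L3]=52
step 23: P0: load  L0  ⟶  SSS  (L0)  txn=∅  M[L0]=33
step 24: P1: load  L0  ⟶  SSS  (L0)  txn=∅  M[L0]=33
step 25: P0: store L2 := 60  ⟶  MII  (L2)  txn=BusRdX  M[L2]=46
step 26: P1: load  L2  ⟶  SSI  (L2)  txn=BusRd+Flush  M[L2]=60
step 27: P0: store L0 := 8  ⟶  MII  (L0)  txn=BusRdX  M[L0]=33
step 28: P0: load  L0  ⟶  MII  (L0)  txn=∅  M[L0]=33

state = I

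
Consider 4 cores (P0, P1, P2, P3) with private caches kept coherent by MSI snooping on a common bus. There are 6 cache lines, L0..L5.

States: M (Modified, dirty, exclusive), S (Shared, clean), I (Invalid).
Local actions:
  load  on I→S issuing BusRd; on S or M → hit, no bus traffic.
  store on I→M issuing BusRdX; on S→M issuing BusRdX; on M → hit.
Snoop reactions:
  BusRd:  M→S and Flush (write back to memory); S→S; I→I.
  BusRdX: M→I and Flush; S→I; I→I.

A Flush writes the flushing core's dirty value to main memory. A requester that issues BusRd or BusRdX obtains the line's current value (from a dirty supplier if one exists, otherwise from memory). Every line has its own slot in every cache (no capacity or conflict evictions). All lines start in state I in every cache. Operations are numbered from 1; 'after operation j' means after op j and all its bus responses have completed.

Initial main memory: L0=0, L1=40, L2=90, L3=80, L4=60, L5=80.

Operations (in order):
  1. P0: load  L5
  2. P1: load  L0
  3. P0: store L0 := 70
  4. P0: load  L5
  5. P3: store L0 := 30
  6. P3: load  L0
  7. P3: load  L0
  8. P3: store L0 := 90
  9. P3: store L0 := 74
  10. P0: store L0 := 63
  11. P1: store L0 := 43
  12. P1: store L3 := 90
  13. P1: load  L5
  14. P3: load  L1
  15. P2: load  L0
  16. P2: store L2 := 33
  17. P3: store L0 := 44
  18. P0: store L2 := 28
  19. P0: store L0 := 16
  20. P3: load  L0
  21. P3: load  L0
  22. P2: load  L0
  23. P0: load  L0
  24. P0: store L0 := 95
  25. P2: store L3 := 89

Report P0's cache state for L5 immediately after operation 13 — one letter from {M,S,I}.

state = S

1. P0: load  L5  bus=[BusRd]  L5: P0=S P1=I P2=I P3=I  mem[L5]=80
2. P1: load  L0  bus=[BusRd]  L0: P0=I P1=S P2=I P3=I  mem[L0]=0
3. P0: store L0 := 70  bus=[BusRdX]  L0: P0=M P1=I P2=I P3=I  mem[L0]=0
4. P0: load  L5  bus=[-]  L5: P0=S P1=I P2=I P3=I  mem[L5]=80
5. P3: store L0 := 30  bus=[BusRdX,Flush]  L0: P0=I P1=I P2=I P3=M  mem[L0]=70
6. P3: load  L0  bus=[-]  L0: P0=I P1=I P2=I P3=M  mem[L0]=70
7. P3: load  L0  bus=[-]  L0: P0=I P1=I P2=I P3=M  mem[L0]=70
8. P3: store L0 := 90  bus=[-]  L0: P0=I P1=I P2=I P3=M  mem[L0]=70
9. P3: store L0 := 74  bus=[-]  L0: P0=I P1=I P2=I P3=M  mem[L0]=70
10. P0: store L0 := 63  bus=[BusRdX,Flush]  L0: P0=M P1=I P2=I P3=I  mem[L0]=74
11. P1: store L0 := 43  bus=[BusRdX,Flush]  L0: P0=I P1=M P2=I P3=I  mem[L0]=63
12. P1: store L3 := 90  bus=[BusRdX]  L3: P0=I P1=M P2=I P3=I  mem[L3]=80
13. P1: load  L5  bus=[BusRd]  L5: P0=S P1=S P2=I P3=I  mem[L5]=80
14. P3: load  L1  bus=[BusRd]  L1: P0=I P1=I P2=I P3=S  mem[L1]=40
15. P2: load  L0  bus=[BusRd,Flush]  L0: P0=I P1=S P2=S P3=I  mem[L0]=43
16. P2: store L2 := 33  bus=[BusRdX]  L2: P0=I P1=I P2=M P3=I  mem[L2]=90
17. P3: store L0 := 44  bus=[BusRdX]  L0: P0=I P1=I P2=I P3=M  mem[L0]=43
18. P0: store L2 := 28  bus=[BusRdX,Flush]  L2: P0=M P1=I P2=I P3=I  mem[L2]=33
19. P0: store L0 := 16  bus=[BusRdX,Flush]  L0: P0=M P1=I P2=I P3=I  mem[L0]=44
20. P3: load  L0  bus=[BusRd,Flush]  L0: P0=S P1=I P2=I P3=S  mem[L0]=16
21. P3: load  L0  bus=[-]  L0: P0=S P1=I P2=I P3=S  mem[L0]=16
22. P2: load  L0  bus=[BusRd]  L0: P0=S P1=I P2=S P3=S  mem[L0]=16
23. P0: load  L0  bus=[-]  L0: P0=S P1=I P2=S P3=S  mem[L0]=16
24. P0: store L0 := 95  bus=[BusRdX]  L0: P0=M P1=I P2=I P3=I  mem[L0]=16
25. P2: store L3 := 89  bus=[BusRdX,Flush]  L3: P0=I P1=I P2=M P3=I  mem[L3]=90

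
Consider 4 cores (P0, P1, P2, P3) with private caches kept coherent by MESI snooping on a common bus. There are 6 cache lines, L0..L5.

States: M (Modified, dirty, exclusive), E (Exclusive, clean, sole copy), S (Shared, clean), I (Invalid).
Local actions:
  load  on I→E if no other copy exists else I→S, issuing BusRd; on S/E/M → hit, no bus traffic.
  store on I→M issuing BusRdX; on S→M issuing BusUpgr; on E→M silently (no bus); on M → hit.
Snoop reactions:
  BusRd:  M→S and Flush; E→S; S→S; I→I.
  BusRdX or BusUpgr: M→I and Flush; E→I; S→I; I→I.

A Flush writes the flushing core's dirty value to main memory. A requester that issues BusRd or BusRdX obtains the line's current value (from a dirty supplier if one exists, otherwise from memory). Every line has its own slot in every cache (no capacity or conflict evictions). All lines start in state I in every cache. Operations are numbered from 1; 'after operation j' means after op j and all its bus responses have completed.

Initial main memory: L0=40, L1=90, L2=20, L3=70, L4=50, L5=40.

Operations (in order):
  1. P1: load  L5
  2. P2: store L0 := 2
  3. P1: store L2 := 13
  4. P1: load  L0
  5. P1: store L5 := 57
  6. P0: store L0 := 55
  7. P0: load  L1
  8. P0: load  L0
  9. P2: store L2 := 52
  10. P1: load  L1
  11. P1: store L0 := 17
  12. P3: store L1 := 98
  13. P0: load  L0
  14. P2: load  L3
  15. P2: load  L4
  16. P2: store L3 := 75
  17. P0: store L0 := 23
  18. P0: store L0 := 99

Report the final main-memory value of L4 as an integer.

memory[L4] = 50

[1] P1: load  L5 | P0:I, P1:E(40), P2:I, P3:I | bus: BusRd
[2] P2: store L0 := 2 | P0:I, P1:I, P2:M(2), P3:I | bus: BusRdX
[3] P1: store L2 := 13 | P0:I, P1:M(13), P2:I, P3:I | bus: BusRdX
[4] P1: load  L0 | P0:I, P1:S(2), P2:S(2), P3:I | bus: BusRd,Flush
[5] P1: store L5 := 57 | P0:I, P1:M(57), P2:I, P3:I | bus: none
[6] P0: store L0 := 55 | P0:M(55), P1:I, P2:I, P3:I | bus: BusRdX
[7] P0: load  L1 | P0:E(90), P1:I, P2:I, P3:I | bus: BusRd
[8] P0: load  L0 | P0:M(55), P1:I, P2:I, P3:I | bus: none
[9] P2: store L2 := 52 | P0:I, P1:I, P2:M(52), P3:I | bus: BusRdX,Flush
[10] P1: load  L1 | P0:S(90), P1:S(90), P2:I, P3:I | bus: BusRd
[11] P1: store L0 := 17 | P0:I, P1:M(17), P2:I, P3:I | bus: BusRdX,Flush
[12] P3: store L1 := 98 | P0:I, P1:I, P2:I, P3:M(98) | bus: BusRdX
[13] P0: load  L0 | P0:S(17), P1:S(17), P2:I, P3:I | bus: BusRd,Flush
[14] P2: load  L3 | P0:I, P1:I, P2:E(70), P3:I | bus: BusRd
[15] P2: load  L4 | P0:I, P1:I, P2:E(50), P3:I | bus: BusRd
[16] P2: store L3 := 75 | P0:I, P1:I, P2:M(75), P3:I | bus: none
[17] P0: store L0 := 23 | P0:M(23), P1:I, P2:I, P3:I | bus: BusUpgr
[18] P0: store L0 := 99 | P0:M(99), P1:I, P2:I, P3:I | bus: none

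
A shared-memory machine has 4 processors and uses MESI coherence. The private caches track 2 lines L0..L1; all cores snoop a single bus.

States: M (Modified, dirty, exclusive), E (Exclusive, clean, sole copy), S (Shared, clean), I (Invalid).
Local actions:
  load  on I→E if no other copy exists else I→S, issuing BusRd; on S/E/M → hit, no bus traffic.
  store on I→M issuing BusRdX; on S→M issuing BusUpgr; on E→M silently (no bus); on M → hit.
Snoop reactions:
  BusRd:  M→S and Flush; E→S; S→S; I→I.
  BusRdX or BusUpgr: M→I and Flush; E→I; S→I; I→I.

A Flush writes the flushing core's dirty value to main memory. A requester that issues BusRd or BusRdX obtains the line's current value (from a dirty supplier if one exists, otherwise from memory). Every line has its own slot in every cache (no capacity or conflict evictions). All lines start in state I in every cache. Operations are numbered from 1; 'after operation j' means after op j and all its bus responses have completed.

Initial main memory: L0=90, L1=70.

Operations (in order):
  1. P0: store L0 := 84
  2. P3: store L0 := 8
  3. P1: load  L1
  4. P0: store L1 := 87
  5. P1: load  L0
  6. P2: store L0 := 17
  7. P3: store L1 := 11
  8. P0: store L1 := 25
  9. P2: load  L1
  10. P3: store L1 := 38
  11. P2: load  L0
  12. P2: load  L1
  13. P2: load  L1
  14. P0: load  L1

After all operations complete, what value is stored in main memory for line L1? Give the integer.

memory[L1] = 38

[1] P0: store L0 := 84 | P0:M(84), P1:I, P2:I, P3:I | bus: BusRdX
[2] P3: store L0 := 8 | P0:I, P1:I, P2:I, P3:M(8) | bus: BusRdX,Flush
[3] P1: load  L1 | P0:I, P1:E(70), P2:I, P3:I | bus: BusRd
[4] P0: store L1 := 87 | P0:M(87), P1:I, P2:I, P3:I | bus: BusRdX
[5] P1: load  L0 | P0:I, P1:S(8), P2:I, P3:S(8) | bus: BusRd,Flush
[6] P2: store L0 := 17 | P0:I, P1:I, P2:M(17), P3:I | bus: BusRdX
[7] P3: store L1 := 11 | P0:I, P1:I, P2:I, P3:M(11) | bus: BusRdX,Flush
[8] P0: store L1 := 25 | P0:M(25), P1:I, P2:I, P3:I | bus: BusRdX,Flush
[9] P2: load  L1 | P0:S(25), P1:I, P2:S(25), P3:I | bus: BusRd,Flush
[10] P3: store L1 := 38 | P0:I, P1:I, P2:I, P3:M(38) | bus: BusRdX
[11] P2: load  L0 | P0:I, P1:I, P2:M(17), P3:I | bus: none
[12] P2: load  L1 | P0:I, P1:I, P2:S(38), P3:S(38) | bus: BusRd,Flush
[13] P2: load  L1 | P0:I, P1:I, P2:S(38), P3:S(38) | bus: none
[14] P0: load  L1 | P0:S(38), P1:I, P2:S(38), P3:S(38) | bus: BusRd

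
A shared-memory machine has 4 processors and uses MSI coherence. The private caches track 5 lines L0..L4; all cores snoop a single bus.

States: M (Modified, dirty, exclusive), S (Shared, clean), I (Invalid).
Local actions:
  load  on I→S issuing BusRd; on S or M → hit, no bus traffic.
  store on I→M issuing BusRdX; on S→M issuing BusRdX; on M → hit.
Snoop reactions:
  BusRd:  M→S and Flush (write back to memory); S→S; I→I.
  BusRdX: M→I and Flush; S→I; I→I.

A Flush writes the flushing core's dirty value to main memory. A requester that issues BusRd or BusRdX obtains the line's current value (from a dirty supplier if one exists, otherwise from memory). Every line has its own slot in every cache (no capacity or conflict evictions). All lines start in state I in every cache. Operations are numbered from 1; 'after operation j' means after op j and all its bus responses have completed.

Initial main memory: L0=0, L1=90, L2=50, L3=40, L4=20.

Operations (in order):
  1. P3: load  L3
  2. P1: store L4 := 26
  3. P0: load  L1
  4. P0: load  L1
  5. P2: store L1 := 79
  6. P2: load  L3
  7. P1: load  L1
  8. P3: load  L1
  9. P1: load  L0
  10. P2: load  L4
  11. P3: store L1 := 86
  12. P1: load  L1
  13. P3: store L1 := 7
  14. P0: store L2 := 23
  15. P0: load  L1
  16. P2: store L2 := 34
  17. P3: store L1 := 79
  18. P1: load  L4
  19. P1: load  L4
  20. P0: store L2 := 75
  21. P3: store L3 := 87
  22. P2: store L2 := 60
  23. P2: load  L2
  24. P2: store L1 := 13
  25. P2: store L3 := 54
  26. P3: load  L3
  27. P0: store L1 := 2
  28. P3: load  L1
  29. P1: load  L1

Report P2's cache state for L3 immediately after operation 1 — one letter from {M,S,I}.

state = I

  op1 P3: load  L3 → I/I/I/S on L3; bus BusRd; mem=40
  op2 P1: store L4 := 26 → I/M/I/I on L4; bus BusRdX; mem=20
  op3 P0: load  L1 → S/I/I/I on L1; bus BusRd; mem=90
  op4 P0: load  L1 → S/I/I/I on L1; bus (none); mem=90
  op5 P2: store L1 := 79 → I/I/M/I on L1; bus BusRdX; mem=90
  op6 P2: load  L3 → I/I/S/S on L3; bus BusRd; mem=40
  op7 P1: load  L1 → I/S/S/I on L1; bus BusRd Flush; mem=79
  op8 P3: load  L1 → I/S/S/S on L1; bus BusRd; mem=79
  op9 P1: load  L0 → I/S/I/I on L0; bus BusRd; mem=0
  op10 P2: load  L4 → I/S/S/I on L4; bus BusRd Flush; mem=26
  op11 P3: store L1 := 86 → I/I/I/M on L1; bus BusRdX; mem=79
  op12 P1: load  L1 → I/S/I/S on L1; bus BusRd Flush; mem=86
  op13 P3: store L1 := 7 → I/I/I/M on L1; bus BusRdX; mem=86
  op14 P0: store L2 := 23 → M/I/I/I on L2; bus BusRdX; mem=50
  op15 P0: load  L1 → S/I/I/S on L1; bus BusRd Flush; mem=7
  op16 P2: store L2 := 34 → I/I/M/I on L2; bus BusRdX Flush; mem=23
  op17 P3: store L1 := 79 → I/I/I/M on L1; bus BusRdX; mem=7
  op18 P1: load  L4 → I/S/S/I on L4; bus (none); mem=26
  op19 P1: load  L4 → I/S/S/I on L4; bus (none); mem=26
  op20 P0: store L2 := 75 → M/I/I/I on L2; bus BusRdX Flush; mem=34
  op21 P3: store L3 := 87 → I/I/I/M on L3; bus BusRdX; mem=40
  op22 P2: store L2 := 60 → I/I/M/I on L2; bus BusRdX Flush; mem=75
  op23 P2: load  L2 → I/I/M/I on L2; bus (none); mem=75
  op24 P2: store L1 := 13 → I/I/M/I on L1; bus BusRdX Flush; mem=79
  op25 P2: store L3 := 54 → I/I/M/I on L3; bus BusRdX Flush; mem=87
  op26 P3: load  L3 → I/I/S/S on L3; bus BusRd Flush; mem=54
  op27 P0: store L1 := 2 → M/I/I/I on L1; bus BusRdX Flush; mem=13
  op28 P3: load  L1 → S/I/I/S on L1; bus BusRd Flush; mem=2
  op29 P1: load  L1 → S/S/I/S on L1; bus BusRd; mem=2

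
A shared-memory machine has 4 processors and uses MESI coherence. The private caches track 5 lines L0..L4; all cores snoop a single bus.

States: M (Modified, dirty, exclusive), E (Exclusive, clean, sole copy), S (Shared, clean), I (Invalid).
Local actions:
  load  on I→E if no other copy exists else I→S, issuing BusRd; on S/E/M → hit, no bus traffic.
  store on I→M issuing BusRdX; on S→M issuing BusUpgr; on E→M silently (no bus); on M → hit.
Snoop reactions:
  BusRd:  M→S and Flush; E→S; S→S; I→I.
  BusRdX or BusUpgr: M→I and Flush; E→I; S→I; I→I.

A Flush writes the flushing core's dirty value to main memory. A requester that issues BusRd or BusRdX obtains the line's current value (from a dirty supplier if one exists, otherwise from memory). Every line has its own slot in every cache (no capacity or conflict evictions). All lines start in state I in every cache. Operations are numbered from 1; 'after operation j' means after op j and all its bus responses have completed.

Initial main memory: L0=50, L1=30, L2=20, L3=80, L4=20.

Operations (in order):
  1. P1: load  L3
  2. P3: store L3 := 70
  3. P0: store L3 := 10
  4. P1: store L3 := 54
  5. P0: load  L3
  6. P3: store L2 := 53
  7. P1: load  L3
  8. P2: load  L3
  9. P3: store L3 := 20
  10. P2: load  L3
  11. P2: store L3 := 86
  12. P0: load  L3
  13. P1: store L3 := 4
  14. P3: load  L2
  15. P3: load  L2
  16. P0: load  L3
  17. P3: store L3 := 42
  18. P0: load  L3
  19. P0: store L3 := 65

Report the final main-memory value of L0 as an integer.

memory[L0] = 50

[1] P1: load  L3 | P0:I, P1:E(80), P2:I, P3:I | bus: BusRd
[2] P3: store L3 := 70 | P0:I, P1:I, P2:I, P3:M(70) | bus: BusRdX
[3] P0: store L3 := 10 | P0:M(10), P1:I, P2:I, P3:I | bus: BusRdX,Flush
[4] P1: store L3 := 54 | P0:I, P1:M(54), P2:I, P3:I | bus: BusRdX,Flush
[5] P0: load  L3 | P0:S(54), P1:S(54), P2:I, P3:I | bus: BusRd,Flush
[6] P3: store L2 := 53 | P0:I, P1:I, P2:I, P3:M(53) | bus: BusRdX
[7] P1: load  L3 | P0:S(54), P1:S(54), P2:I, P3:I | bus: none
[8] P2: load  L3 | P0:S(54), P1:S(54), P2:S(54), P3:I | bus: BusRd
[9] P3: store L3 := 20 | P0:I, P1:I, P2:I, P3:M(20) | bus: BusRdX
[10] P2: load  L3 | P0:I, P1:I, P2:S(20), P3:S(20) | bus: BusRd,Flush
[11] P2: store L3 := 86 | P0:I, P1:I, P2:M(86), P3:I | bus: BusUpgr
[12] P0: load  L3 | P0:S(86), P1:I, P2:S(86), P3:I | bus: BusRd,Flush
[13] P1: store L3 := 4 | P0:I, P1:M(4), P2:I, P3:I | bus: BusRdX
[14] P3: load  L2 | P0:I, P1:I, P2:I, P3:M(53) | bus: none
[15] P3: load  L2 | P0:I, P1:I, P2:I, P3:M(53) | bus: none
[16] P0: load  L3 | P0:S(4), P1:S(4), P2:I, P3:I | bus: BusRd,Flush
[17] P3: store L3 := 42 | P0:I, P1:I, P2:I, P3:M(42) | bus: BusRdX
[18] P0: load  L3 | P0:S(42), P1:I, P2:I, P3:S(42) | bus: BusRd,Flush
[19] P0: store L3 := 65 | P0:M(65), P1:I, P2:I, P3:I | bus: BusUpgr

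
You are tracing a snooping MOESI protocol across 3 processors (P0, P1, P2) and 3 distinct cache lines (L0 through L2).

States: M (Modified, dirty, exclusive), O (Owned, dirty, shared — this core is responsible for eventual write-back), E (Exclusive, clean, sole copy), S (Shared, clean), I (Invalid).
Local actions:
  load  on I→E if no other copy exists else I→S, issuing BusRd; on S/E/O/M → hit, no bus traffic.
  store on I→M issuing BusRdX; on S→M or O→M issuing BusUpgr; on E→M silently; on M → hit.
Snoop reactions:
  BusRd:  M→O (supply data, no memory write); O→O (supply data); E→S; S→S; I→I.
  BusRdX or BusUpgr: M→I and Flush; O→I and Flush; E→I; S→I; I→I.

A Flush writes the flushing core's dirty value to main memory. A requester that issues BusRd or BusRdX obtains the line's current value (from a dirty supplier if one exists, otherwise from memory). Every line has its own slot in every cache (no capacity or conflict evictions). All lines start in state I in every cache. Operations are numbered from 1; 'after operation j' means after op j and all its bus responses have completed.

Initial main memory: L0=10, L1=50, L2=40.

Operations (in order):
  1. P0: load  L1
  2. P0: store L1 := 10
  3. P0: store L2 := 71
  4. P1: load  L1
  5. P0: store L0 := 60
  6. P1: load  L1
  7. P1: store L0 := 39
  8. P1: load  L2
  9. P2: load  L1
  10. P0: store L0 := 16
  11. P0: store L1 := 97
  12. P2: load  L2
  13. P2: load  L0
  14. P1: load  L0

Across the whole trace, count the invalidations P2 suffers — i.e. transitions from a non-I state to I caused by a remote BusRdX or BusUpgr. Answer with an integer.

step 1: P0: load  L1  ⟶  EII  (L1)  txn=BusRd  M[L1]=50
step 2: P0: store L1 := 10  ⟶  MII  (L1)  txn=∅  M[L1]=50
step 3: P0: store L2 := 71  ⟶  MII  (L2)  txn=BusRdX  M[L2]=40
step 4: P1: load  L1  ⟶  OSI  (L1)  txn=BusRd  M[L1]=50
step 5: P0: store L0 := 60  ⟶  MII  (L0)  txn=BusRdX  M[L0]=10
step 6: P1: load  L1  ⟶  OSI  (L1)  txn=∅  M[L1]=50
step 7: P1: store L0 := 39  ⟶  IMI  (L0)  txn=BusRdX+Flush  M[L0]=60
step 8: P1: load  L2  ⟶  OSI  (L2)  txn=BusRd  M[L2]=40
step 9: P2: load  L1  ⟶  OSS  (L1)  txn=BusRd  M[L1]=50
step 10: P0: store L0 := 16  ⟶  MII  (L0)  txn=BusRdX+Flush  M[L0]=39
step 11: P0: store L1 := 97  ⟶  MII  (L1)  txn=BusUpgr  M[L1]=50
step 12: P2: load  L2  ⟶  OSS  (L2)  txn=BusRd  M[L2]=40
step 13: P2: load  L0  ⟶  OIS  (L0)  txn=BusRd  M[L0]=39
step 14: P1: load  L0  ⟶  OSS  (L0)  txn=BusRd  M[L0]=39

invalidations = 1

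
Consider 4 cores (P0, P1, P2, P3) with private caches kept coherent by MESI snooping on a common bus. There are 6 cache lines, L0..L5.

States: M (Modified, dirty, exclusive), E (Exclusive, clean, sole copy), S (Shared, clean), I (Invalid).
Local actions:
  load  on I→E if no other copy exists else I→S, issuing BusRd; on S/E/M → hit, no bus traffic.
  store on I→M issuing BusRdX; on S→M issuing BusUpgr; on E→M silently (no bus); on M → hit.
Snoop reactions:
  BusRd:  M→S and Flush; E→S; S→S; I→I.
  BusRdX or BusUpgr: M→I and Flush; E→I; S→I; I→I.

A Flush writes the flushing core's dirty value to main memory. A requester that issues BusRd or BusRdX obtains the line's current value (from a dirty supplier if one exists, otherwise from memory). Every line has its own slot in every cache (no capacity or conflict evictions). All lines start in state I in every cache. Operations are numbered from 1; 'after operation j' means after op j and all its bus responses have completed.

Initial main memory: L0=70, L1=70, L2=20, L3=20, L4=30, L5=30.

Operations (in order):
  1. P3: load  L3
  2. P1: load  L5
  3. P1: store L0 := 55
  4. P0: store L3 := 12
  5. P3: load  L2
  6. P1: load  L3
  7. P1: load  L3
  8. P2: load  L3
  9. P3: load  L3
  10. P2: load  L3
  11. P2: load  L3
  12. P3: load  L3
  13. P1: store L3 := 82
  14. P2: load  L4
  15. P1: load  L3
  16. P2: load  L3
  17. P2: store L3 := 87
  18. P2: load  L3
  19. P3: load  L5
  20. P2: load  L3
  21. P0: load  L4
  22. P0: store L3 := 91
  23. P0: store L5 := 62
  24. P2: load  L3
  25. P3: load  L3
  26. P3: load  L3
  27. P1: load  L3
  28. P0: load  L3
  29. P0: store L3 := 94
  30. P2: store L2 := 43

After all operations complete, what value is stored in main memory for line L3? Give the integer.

memory[L3] = 91

[1] P3: load  L3 | P0:I, P1:I, P2:I, P3:E(20) | bus: BusRd
[2] P1: load  L5 | P0:I, P1:E(30), P2:I, P3:I | bus: BusRd
[3] P1: store L0 := 55 | P0:I, P1:M(55), P2:I, P3:I | bus: BusRdX
[4] P0: store L3 := 12 | P0:M(12), P1:I, P2:I, P3:I | bus: BusRdX
[5] P3: load  L2 | P0:I, P1:I, P2:I, P3:E(20) | bus: BusRd
[6] P1: load  L3 | P0:S(12), P1:S(12), P2:I, P3:I | bus: BusRd,Flush
[7] P1: load  L3 | P0:S(12), P1:S(12), P2:I, P3:I | bus: none
[8] P2: load  L3 | P0:S(12), P1:S(12), P2:S(12), P3:I | bus: BusRd
[9] P3: load  L3 | P0:S(12), P1:S(12), P2:S(12), P3:S(12) | bus: BusRd
[10] P2: load  L3 | P0:S(12), P1:S(12), P2:S(12), P3:S(12) | bus: none
[11] P2: load  L3 | P0:S(12), P1:S(12), P2:S(12), P3:S(12) | bus: none
[12] P3: load  L3 | P0:S(12), P1:S(12), P2:S(12), P3:S(12) | bus: none
[13] P1: store L3 := 82 | P0:I, P1:M(82), P2:I, P3:I | bus: BusUpgr
[14] P2: load  L4 | P0:I, P1:I, P2:E(30), P3:I | bus: BusRd
[15] P1: load  L3 | P0:I, P1:M(82), P2:I, P3:I | bus: none
[16] P2: load  L3 | P0:I, P1:S(82), P2:S(82), P3:I | bus: BusRd,Flush
[17] P2: store L3 := 87 | P0:I, P1:I, P2:M(87), P3:I | bus: BusUpgr
[18] P2: load  L3 | P0:I, P1:I, P2:M(87), P3:I | bus: none
[19] P3: load  L5 | P0:I, P1:S(30), P2:I, P3:S(30) | bus: BusRd
[20] P2: load  L3 | P0:I, P1:I, P2:M(87), P3:I | bus: none
[21] P0: load  L4 | P0:S(30), P1:I, P2:S(30), P3:I | bus: BusRd
[22] P0: store L3 := 91 | P0:M(91), P1:I, P2:I, P3:I | bus: BusRdX,Flush
[23] P0: store L5 := 62 | P0:M(62), P1:I, P2:I, P3:I | bus: BusRdX
[24] P2: load  L3 | P0:S(91), P1:I, P2:S(91), P3:I | bus: BusRd,Flush
[25] P3: load  L3 | P0:S(91), P1:I, P2:S(91), P3:S(91) | bus: BusRd
[26] P3: load  L3 | P0:S(91), P1:I, P2:S(91), P3:S(91) | bus: none
[27] P1: load  L3 | P0:S(91), P1:S(91), P2:S(91), P3:S(91) | bus: BusRd
[28] P0: load  L3 | P0:S(91), P1:S(91), P2:S(91), P3:S(91) | bus: none
[29] P0: store L3 := 94 | P0:M(94), P1:I, P2:I, P3:I | bus: BusUpgr
[30] P2: store L2 := 43 | P0:I, P1:I, P2:M(43), P3:I | bus: BusRdX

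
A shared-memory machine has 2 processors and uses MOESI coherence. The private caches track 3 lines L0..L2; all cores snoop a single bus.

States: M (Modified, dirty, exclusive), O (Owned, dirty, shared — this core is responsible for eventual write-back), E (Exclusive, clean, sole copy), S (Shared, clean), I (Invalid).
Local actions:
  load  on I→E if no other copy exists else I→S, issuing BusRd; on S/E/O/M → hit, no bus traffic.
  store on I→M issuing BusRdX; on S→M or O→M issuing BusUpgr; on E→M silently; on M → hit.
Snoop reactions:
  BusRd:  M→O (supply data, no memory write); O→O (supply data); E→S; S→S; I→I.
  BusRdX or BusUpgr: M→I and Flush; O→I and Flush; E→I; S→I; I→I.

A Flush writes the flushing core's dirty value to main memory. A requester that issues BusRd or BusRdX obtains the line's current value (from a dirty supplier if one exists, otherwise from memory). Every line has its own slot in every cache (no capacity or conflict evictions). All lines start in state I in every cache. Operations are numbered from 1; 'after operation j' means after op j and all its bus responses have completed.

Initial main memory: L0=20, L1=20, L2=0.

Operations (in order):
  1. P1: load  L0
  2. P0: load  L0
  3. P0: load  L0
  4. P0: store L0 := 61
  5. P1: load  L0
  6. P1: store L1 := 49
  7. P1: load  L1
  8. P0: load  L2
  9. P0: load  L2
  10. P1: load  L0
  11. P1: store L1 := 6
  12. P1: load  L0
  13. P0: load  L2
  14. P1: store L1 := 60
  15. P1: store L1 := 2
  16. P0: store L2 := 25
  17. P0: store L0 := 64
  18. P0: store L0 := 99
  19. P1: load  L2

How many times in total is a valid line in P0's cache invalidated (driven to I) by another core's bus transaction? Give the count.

invalidations = 0

1. P1: load  L0  bus=[BusRd]  L0: P0=I P1=E  mem[L0]=20
2. P0: load  L0  bus=[BusRd]  L0: P0=S P1=S  mem[L0]=20
3. P0: load  L0  bus=[-]  L0: P0=S P1=S  mem[L0]=20
4. P0: store L0 := 61  bus=[BusUpgr]  L0: P0=M P1=I  mem[L0]=20
5. P1: load  L0  bus=[BusRd]  L0: P0=O P1=S  mem[L0]=20
6. P1: store L1 := 49  bus=[BusRdX]  L1: P0=I P1=M  mem[L1]=20
7. P1: load  L1  bus=[-]  L1: P0=I P1=M  mem[L1]=20
8. P0: load  L2  bus=[BusRd]  L2: P0=E P1=I  mem[L2]=0
9. P0: load  L2  bus=[-]  L2: P0=E P1=I  mem[L2]=0
10. P1: load  L0  bus=[-]  L0: P0=O P1=S  mem[L0]=20
11. P1: store L1 := 6  bus=[-]  L1: P0=I P1=M  mem[L1]=20
12. P1: load  L0  bus=[-]  L0: P0=O P1=S  mem[L0]=20
13. P0: load  L2  bus=[-]  L2: P0=E P1=I  mem[L2]=0
14. P1: store L1 := 60  bus=[-]  L1: P0=I P1=M  mem[L1]=20
15. P1: store L1 := 2  bus=[-]  L1: P0=I P1=M  mem[L1]=20
16. P0: store L2 := 25  bus=[-]  L2: P0=M P1=I  mem[L2]=0
17. P0: store L0 := 64  bus=[BusUpgr]  L0: P0=M P1=I  mem[L0]=20
18. P0: store L0 := 99  bus=[-]  L0: P0=M P1=I  mem[L0]=20
19. P1: load  L2  bus=[BusRd]  L2: P0=O P1=S  mem[L2]=0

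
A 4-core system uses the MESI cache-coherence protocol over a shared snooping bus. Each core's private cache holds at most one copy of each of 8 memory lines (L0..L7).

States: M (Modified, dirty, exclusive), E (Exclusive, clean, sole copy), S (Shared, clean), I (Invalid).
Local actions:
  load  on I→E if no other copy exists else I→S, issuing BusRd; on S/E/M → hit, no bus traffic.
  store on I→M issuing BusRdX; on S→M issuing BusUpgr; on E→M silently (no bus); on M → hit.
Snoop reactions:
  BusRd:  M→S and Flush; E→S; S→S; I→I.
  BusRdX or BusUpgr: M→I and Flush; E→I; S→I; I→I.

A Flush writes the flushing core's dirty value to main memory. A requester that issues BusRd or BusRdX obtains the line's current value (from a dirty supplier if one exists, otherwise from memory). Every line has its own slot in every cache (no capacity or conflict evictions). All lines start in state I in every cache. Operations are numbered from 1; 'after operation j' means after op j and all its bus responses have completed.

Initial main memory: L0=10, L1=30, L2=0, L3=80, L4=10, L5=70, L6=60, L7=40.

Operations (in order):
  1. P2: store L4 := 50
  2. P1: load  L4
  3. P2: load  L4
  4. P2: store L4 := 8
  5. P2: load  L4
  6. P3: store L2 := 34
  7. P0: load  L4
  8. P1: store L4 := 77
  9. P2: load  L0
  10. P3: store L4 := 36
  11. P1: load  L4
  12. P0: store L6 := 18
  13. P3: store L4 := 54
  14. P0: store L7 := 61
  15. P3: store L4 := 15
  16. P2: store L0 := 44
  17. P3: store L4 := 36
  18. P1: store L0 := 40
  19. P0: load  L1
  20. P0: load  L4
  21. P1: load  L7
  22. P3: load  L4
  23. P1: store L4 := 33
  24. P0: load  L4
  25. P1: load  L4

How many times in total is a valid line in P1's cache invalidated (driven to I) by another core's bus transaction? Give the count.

[1] P2: store L4 := 50 | P0:I, P1:I, P2:M(50), P3:I | bus: BusRdX
[2] P1: load  L4 | P0:I, P1:S(50), P2:S(50), P3:I | bus: BusRd,Flush
[3] P2: load  L4 | P0:I, P1:S(50), P2:S(50), P3:I | bus: none
[4] P2: store L4 := 8 | P0:I, P1:I, P2:M(8), P3:I | bus: BusUpgr
[5] P2: load  L4 | P0:I, P1:I, P2:M(8), P3:I | bus: none
[6] P3: store L2 := 34 | P0:I, P1:I, P2:I, P3:M(34) | bus: BusRdX
[7] P0: load  L4 | P0:S(8), P1:I, P2:S(8), P3:I | bus: BusRd,Flush
[8] P1: store L4 := 77 | P0:I, P1:M(77), P2:I, P3:I | bus: BusRdX
[9] P2: load  L0 | P0:I, P1:I, P2:E(10), P3:I | bus: BusRd
[10] P3: store L4 := 36 | P0:I, P1:I, P2:I, P3:M(36) | bus: BusRdX,Flush
[11] P1: load  L4 | P0:I, P1:S(36), P2:I, P3:S(36) | bus: BusRd,Flush
[12] P0: store L6 := 18 | P0:M(18), P1:I, P2:I, P3:I | bus: BusRdX
[13] P3: store L4 := 54 | P0:I, P1:I, P2:I, P3:M(54) | bus: BusUpgr
[14] P0: store L7 := 61 | P0:M(61), P1:I, P2:I, P3:I | bus: BusRdX
[15] P3: store L4 := 15 | P0:I, P1:I, P2:I, P3:M(15) | bus: none
[16] P2: store L0 := 44 | P0:I, P1:I, P2:M(44), P3:I | bus: none
[17] P3: store L4 := 36 | P0:I, P1:I, P2:I, P3:M(36) | bus: none
[18] P1: store L0 := 40 | P0:I, P1:M(40), P2:I, P3:I | bus: BusRdX,Flush
[19] P0: load  L1 | P0:E(30), P1:I, P2:I, P3:I | bus: BusRd
[20] P0: load  L4 | P0:S(36), P1:I, P2:I, P3:S(36) | bus: BusRd,Flush
[21] P1: load  L7 | P0:S(61), P1:S(61), P2:I, P3:I | bus: BusRd,Flush
[22] P3: load  L4 | P0:S(36), P1:I, P2:I, P3:S(36) | bus: none
[23] P1: store L4 := 33 | P0:I, P1:M(33), P2:I, P3:I | bus: BusRdX
[24] P0: load  L4 | P0:S(33), P1:S(33), P2:I, P3:I | bus: BusRd,Flush
[25] P1: load  L4 | P0:S(33), P1:S(33), P2:I, P3:I | bus: none

invalidations = 3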